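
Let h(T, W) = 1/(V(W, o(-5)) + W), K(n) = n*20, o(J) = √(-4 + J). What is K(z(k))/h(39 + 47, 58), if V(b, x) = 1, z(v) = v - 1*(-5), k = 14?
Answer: 22420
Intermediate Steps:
z(v) = 5 + v (z(v) = v + 5 = 5 + v)
K(n) = 20*n
h(T, W) = 1/(1 + W)
K(z(k))/h(39 + 47, 58) = (20*(5 + 14))/(1/(1 + 58)) = (20*19)/(1/59) = 380/(1/59) = 380*59 = 22420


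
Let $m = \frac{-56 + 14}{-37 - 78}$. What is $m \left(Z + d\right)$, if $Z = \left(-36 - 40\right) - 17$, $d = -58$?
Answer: $- \frac{6342}{115} \approx -55.148$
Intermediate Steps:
$m = \frac{42}{115}$ ($m = - \frac{42}{-115} = \left(-42\right) \left(- \frac{1}{115}\right) = \frac{42}{115} \approx 0.36522$)
$Z = -93$ ($Z = -76 - 17 = -93$)
$m \left(Z + d\right) = \frac{42 \left(-93 - 58\right)}{115} = \frac{42}{115} \left(-151\right) = - \frac{6342}{115}$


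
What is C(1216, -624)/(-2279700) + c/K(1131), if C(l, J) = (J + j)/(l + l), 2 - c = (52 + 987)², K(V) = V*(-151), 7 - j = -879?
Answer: 997517002072163/157808201990400 ≈ 6.3211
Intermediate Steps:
j = 886 (j = 7 - 1*(-879) = 7 + 879 = 886)
K(V) = -151*V
c = -1079519 (c = 2 - (52 + 987)² = 2 - 1*1039² = 2 - 1*1079521 = 2 - 1079521 = -1079519)
C(l, J) = (886 + J)/(2*l) (C(l, J) = (J + 886)/(l + l) = (886 + J)/((2*l)) = (886 + J)*(1/(2*l)) = (886 + J)/(2*l))
C(1216, -624)/(-2279700) + c/K(1131) = ((½)*(886 - 624)/1216)/(-2279700) - 1079519/((-151*1131)) = ((½)*(1/1216)*262)*(-1/2279700) - 1079519/(-170781) = (131/1216)*(-1/2279700) - 1079519*(-1/170781) = -131/2772115200 + 1079519/170781 = 997517002072163/157808201990400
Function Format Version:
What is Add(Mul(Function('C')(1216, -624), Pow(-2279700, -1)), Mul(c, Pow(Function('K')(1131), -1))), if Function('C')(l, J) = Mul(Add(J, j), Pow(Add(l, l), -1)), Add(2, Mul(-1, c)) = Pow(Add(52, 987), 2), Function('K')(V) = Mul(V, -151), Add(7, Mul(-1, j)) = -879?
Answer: Rational(997517002072163, 157808201990400) ≈ 6.3211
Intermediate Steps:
j = 886 (j = Add(7, Mul(-1, -879)) = Add(7, 879) = 886)
Function('K')(V) = Mul(-151, V)
c = -1079519 (c = Add(2, Mul(-1, Pow(Add(52, 987), 2))) = Add(2, Mul(-1, Pow(1039, 2))) = Add(2, Mul(-1, 1079521)) = Add(2, -1079521) = -1079519)
Function('C')(l, J) = Mul(Rational(1, 2), Pow(l, -1), Add(886, J)) (Function('C')(l, J) = Mul(Add(J, 886), Pow(Add(l, l), -1)) = Mul(Add(886, J), Pow(Mul(2, l), -1)) = Mul(Add(886, J), Mul(Rational(1, 2), Pow(l, -1))) = Mul(Rational(1, 2), Pow(l, -1), Add(886, J)))
Add(Mul(Function('C')(1216, -624), Pow(-2279700, -1)), Mul(c, Pow(Function('K')(1131), -1))) = Add(Mul(Mul(Rational(1, 2), Pow(1216, -1), Add(886, -624)), Pow(-2279700, -1)), Mul(-1079519, Pow(Mul(-151, 1131), -1))) = Add(Mul(Mul(Rational(1, 2), Rational(1, 1216), 262), Rational(-1, 2279700)), Mul(-1079519, Pow(-170781, -1))) = Add(Mul(Rational(131, 1216), Rational(-1, 2279700)), Mul(-1079519, Rational(-1, 170781))) = Add(Rational(-131, 2772115200), Rational(1079519, 170781)) = Rational(997517002072163, 157808201990400)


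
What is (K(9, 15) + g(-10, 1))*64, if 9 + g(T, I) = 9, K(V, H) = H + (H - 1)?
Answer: 1856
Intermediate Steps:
K(V, H) = -1 + 2*H (K(V, H) = H + (-1 + H) = -1 + 2*H)
g(T, I) = 0 (g(T, I) = -9 + 9 = 0)
(K(9, 15) + g(-10, 1))*64 = ((-1 + 2*15) + 0)*64 = ((-1 + 30) + 0)*64 = (29 + 0)*64 = 29*64 = 1856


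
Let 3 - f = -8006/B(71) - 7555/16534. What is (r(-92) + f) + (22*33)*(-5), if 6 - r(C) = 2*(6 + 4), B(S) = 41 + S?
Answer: -236043413/66136 ≈ -3569.1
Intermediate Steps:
r(C) = -14 (r(C) = 6 - 2*(6 + 4) = 6 - 2*10 = 6 - 1*20 = 6 - 20 = -14)
f = 4956171/66136 (f = 3 - (-8006/(41 + 71) - 7555/16534) = 3 - (-8006/112 - 7555*1/16534) = 3 - (-8006*1/112 - 7555/16534) = 3 - (-4003/56 - 7555/16534) = 3 - 1*(-4757763/66136) = 3 + 4757763/66136 = 4956171/66136 ≈ 74.939)
(r(-92) + f) + (22*33)*(-5) = (-14 + 4956171/66136) + (22*33)*(-5) = 4030267/66136 + 726*(-5) = 4030267/66136 - 3630 = -236043413/66136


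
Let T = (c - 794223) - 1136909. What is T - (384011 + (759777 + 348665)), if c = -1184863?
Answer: -4608448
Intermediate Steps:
T = -3115995 (T = (-1184863 - 794223) - 1136909 = -1979086 - 1136909 = -3115995)
T - (384011 + (759777 + 348665)) = -3115995 - (384011 + (759777 + 348665)) = -3115995 - (384011 + 1108442) = -3115995 - 1*1492453 = -3115995 - 1492453 = -4608448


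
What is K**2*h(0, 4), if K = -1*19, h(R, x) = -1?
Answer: -361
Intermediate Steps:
K = -19
K**2*h(0, 4) = (-19)**2*(-1) = 361*(-1) = -361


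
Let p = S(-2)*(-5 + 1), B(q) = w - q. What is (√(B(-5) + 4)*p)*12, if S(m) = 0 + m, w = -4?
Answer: 96*√5 ≈ 214.66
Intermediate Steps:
B(q) = -4 - q
S(m) = m
p = 8 (p = -2*(-5 + 1) = -2*(-4) = 8)
(√(B(-5) + 4)*p)*12 = (√((-4 - 1*(-5)) + 4)*8)*12 = (√((-4 + 5) + 4)*8)*12 = (√(1 + 4)*8)*12 = (√5*8)*12 = (8*√5)*12 = 96*√5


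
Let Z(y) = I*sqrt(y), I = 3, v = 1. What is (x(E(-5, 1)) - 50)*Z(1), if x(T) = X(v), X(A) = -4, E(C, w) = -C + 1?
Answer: -162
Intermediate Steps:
E(C, w) = 1 - C
x(T) = -4
Z(y) = 3*sqrt(y)
(x(E(-5, 1)) - 50)*Z(1) = (-4 - 50)*(3*sqrt(1)) = -162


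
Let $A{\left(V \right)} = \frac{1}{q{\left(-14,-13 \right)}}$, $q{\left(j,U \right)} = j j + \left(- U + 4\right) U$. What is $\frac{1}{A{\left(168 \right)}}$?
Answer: $-25$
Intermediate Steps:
$q{\left(j,U \right)} = j^{2} + U \left(4 - U\right)$ ($q{\left(j,U \right)} = j^{2} + \left(4 - U\right) U = j^{2} + U \left(4 - U\right)$)
$A{\left(V \right)} = - \frac{1}{25}$ ($A{\left(V \right)} = \frac{1}{\left(-14\right)^{2} - \left(-13\right)^{2} + 4 \left(-13\right)} = \frac{1}{196 - 169 - 52} = \frac{1}{-25} = - \frac{1}{25}$)
$\frac{1}{A{\left(168 \right)}} = \frac{1}{- \frac{1}{25}} = -25$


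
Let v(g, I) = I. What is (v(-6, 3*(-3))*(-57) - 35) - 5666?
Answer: -5188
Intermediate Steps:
(v(-6, 3*(-3))*(-57) - 35) - 5666 = ((3*(-3))*(-57) - 35) - 5666 = (-9*(-57) - 35) - 5666 = (513 - 35) - 5666 = 478 - 5666 = -5188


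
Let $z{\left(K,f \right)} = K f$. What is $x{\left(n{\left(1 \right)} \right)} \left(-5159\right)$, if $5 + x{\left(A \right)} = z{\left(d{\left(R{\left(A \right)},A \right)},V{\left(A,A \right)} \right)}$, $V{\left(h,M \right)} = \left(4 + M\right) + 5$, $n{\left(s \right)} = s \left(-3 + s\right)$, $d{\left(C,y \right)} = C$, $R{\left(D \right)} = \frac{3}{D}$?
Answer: $\frac{159929}{2} \approx 79965.0$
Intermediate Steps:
$V{\left(h,M \right)} = 9 + M$
$x{\left(A \right)} = -5 + \frac{3 \left(9 + A\right)}{A}$ ($x{\left(A \right)} = -5 + \frac{3}{A} \left(9 + A\right) = -5 + \frac{3 \left(9 + A\right)}{A}$)
$x{\left(n{\left(1 \right)} \right)} \left(-5159\right) = \left(-2 + \frac{27}{1 \left(-3 + 1\right)}\right) \left(-5159\right) = \left(-2 + \frac{27}{1 \left(-2\right)}\right) \left(-5159\right) = \left(-2 + \frac{27}{-2}\right) \left(-5159\right) = \left(-2 + 27 \left(- \frac{1}{2}\right)\right) \left(-5159\right) = \left(-2 - \frac{27}{2}\right) \left(-5159\right) = \left(- \frac{31}{2}\right) \left(-5159\right) = \frac{159929}{2}$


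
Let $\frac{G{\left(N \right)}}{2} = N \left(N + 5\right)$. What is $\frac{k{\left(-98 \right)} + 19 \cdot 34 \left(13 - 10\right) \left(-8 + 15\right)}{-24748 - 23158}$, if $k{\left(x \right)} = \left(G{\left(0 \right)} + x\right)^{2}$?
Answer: $- \frac{11585}{23953} \approx -0.48366$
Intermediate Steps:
$G{\left(N \right)} = 2 N \left(5 + N\right)$ ($G{\left(N \right)} = 2 N \left(N + 5\right) = 2 N \left(5 + N\right)$)
$k{\left(x \right)} = x^{2}$ ($k{\left(x \right)} = \left(2 \cdot 0 \left(5 + 0\right) + x\right)^{2} = \left(2 \cdot 0 \cdot 5 + x\right)^{2} = \left(0 + x\right)^{2} = x^{2}$)
$\frac{k{\left(-98 \right)} + 19 \cdot 34 \left(13 - 10\right) \left(-8 + 15\right)}{-24748 - 23158} = \frac{\left(-98\right)^{2} + 19 \cdot 34 \left(13 - 10\right) \left(-8 + 15\right)}{-24748 - 23158} = \frac{9604 + 646 \cdot 3 \cdot 7}{-47906} = \left(9604 + 646 \cdot 21\right) \left(- \frac{1}{47906}\right) = \left(9604 + 13566\right) \left(- \frac{1}{47906}\right) = 23170 \left(- \frac{1}{47906}\right) = - \frac{11585}{23953}$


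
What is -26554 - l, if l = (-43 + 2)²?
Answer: -28235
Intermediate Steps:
l = 1681 (l = (-41)² = 1681)
-26554 - l = -26554 - 1*1681 = -26554 - 1681 = -28235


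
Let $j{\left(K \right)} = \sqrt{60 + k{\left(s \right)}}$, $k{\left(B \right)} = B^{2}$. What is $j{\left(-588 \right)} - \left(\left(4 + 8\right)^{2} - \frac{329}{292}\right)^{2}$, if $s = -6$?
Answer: $- \frac{1740474961}{85264} + 4 \sqrt{6} \approx -20403.0$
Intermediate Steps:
$j{\left(K \right)} = 4 \sqrt{6}$ ($j{\left(K \right)} = \sqrt{60 + \left(-6\right)^{2}} = \sqrt{60 + 36} = \sqrt{96} = 4 \sqrt{6}$)
$j{\left(-588 \right)} - \left(\left(4 + 8\right)^{2} - \frac{329}{292}\right)^{2} = 4 \sqrt{6} - \left(\left(4 + 8\right)^{2} - \frac{329}{292}\right)^{2} = 4 \sqrt{6} - \left(12^{2} - \frac{329}{292}\right)^{2} = 4 \sqrt{6} - \left(144 - \frac{329}{292}\right)^{2} = 4 \sqrt{6} - \left(\frac{41719}{292}\right)^{2} = 4 \sqrt{6} - \frac{1740474961}{85264} = - \frac{1740474961}{85264} + 4 \sqrt{6}$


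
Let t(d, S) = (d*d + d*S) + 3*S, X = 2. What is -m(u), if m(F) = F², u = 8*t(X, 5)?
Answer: -53824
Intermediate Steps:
t(d, S) = d² + 3*S + S*d (t(d, S) = (d² + S*d) + 3*S = d² + 3*S + S*d)
u = 232 (u = 8*(2² + 3*5 + 5*2) = 8*(4 + 15 + 10) = 8*29 = 232)
-m(u) = -1*232² = -1*53824 = -53824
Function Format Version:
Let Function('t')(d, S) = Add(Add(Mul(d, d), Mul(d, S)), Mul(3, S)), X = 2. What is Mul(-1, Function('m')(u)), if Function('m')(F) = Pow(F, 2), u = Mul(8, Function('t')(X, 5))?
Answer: -53824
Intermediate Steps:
Function('t')(d, S) = Add(Pow(d, 2), Mul(3, S), Mul(S, d)) (Function('t')(d, S) = Add(Add(Pow(d, 2), Mul(S, d)), Mul(3, S)) = Add(Pow(d, 2), Mul(3, S), Mul(S, d)))
u = 232 (u = Mul(8, Add(Pow(2, 2), Mul(3, 5), Mul(5, 2))) = Mul(8, Add(4, 15, 10)) = Mul(8, 29) = 232)
Mul(-1, Function('m')(u)) = Mul(-1, Pow(232, 2)) = Mul(-1, 53824) = -53824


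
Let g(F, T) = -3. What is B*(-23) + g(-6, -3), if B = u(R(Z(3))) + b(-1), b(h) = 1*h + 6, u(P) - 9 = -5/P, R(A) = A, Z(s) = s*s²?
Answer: -8660/27 ≈ -320.74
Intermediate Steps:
Z(s) = s³
u(P) = 9 - 5/P
b(h) = 6 + h (b(h) = h + 6 = 6 + h)
B = 373/27 (B = (9 - 5/(3³)) + (6 - 1) = (9 - 5/27) + 5 = 238/27 + 5 = 373/27 ≈ 13.815)
B*(-23) + g(-6, -3) = (373/27)*(-23) - 3 = -8579/27 - 3 = -8660/27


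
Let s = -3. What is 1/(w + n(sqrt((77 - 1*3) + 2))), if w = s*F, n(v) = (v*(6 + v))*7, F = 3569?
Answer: -10175/103396561 - 84*sqrt(19)/103396561 ≈ -0.00010195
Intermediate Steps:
n(v) = 7*v*(6 + v)
w = -10707 (w = -3*3569 = -10707)
1/(w + n(sqrt((77 - 1*3) + 2))) = 1/(-10707 + 7*sqrt((77 - 1*3) + 2)*(6 + sqrt((77 - 1*3) + 2))) = 1/(-10707 + 7*sqrt((77 - 3) + 2)*(6 + sqrt((77 - 3) + 2))) = 1/(-10707 + 7*sqrt(74 + 2)*(6 + sqrt(74 + 2))) = 1/(-10707 + 7*sqrt(76)*(6 + sqrt(76))) = 1/(-10707 + 7*(2*sqrt(19))*(6 + 2*sqrt(19))) = 1/(-10707 + 14*sqrt(19)*(6 + 2*sqrt(19)))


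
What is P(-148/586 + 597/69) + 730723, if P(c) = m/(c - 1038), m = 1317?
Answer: 5070095853608/6938477 ≈ 7.3072e+5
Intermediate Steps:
P(c) = 1317/(-1038 + c) (P(c) = 1317/(c - 1038) = 1317/(-1038 + c))
P(-148/586 + 597/69) + 730723 = 1317/(-1038 + (-148/586 + 597/69)) + 730723 = 1317/(-1038 + (-148*1/586 + 597*(1/69))) + 730723 = 1317/(-1038 + (-74/293 + 199/23)) + 730723 = 1317/(-1038 + 56605/6739) + 730723 = 1317/(-6938477/6739) + 730723 = 1317*(-6739/6938477) + 730723 = -8875263/6938477 + 730723 = 5070095853608/6938477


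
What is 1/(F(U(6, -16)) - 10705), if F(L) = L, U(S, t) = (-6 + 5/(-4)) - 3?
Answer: -4/42861 ≈ -9.3325e-5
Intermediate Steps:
U(S, t) = -41/4 (U(S, t) = (-6 + 5*(-¼)) - 3 = (-6 - 5/4) - 3 = -29/4 - 3 = -41/4)
1/(F(U(6, -16)) - 10705) = 1/(-41/4 - 10705) = 1/(-42861/4) = -4/42861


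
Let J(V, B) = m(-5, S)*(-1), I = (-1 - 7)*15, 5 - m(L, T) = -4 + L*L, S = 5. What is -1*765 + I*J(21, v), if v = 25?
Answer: -2685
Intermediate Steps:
m(L, T) = 9 - L² (m(L, T) = 5 - (-4 + L*L) = 5 - (-4 + L²) = 5 + (4 - L²) = 9 - L²)
I = -120 (I = -8*15 = -120)
J(V, B) = 16 (J(V, B) = (9 - 1*(-5)²)*(-1) = (9 - 1*25)*(-1) = (9 - 25)*(-1) = -16*(-1) = 16)
-1*765 + I*J(21, v) = -1*765 - 120*16 = -765 - 1920 = -2685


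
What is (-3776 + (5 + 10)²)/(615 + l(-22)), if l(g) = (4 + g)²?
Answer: -3551/939 ≈ -3.7817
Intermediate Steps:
(-3776 + (5 + 10)²)/(615 + l(-22)) = (-3776 + (5 + 10)²)/(615 + (4 - 22)²) = (-3776 + 15²)/(615 + (-18)²) = (-3776 + 225)/(615 + 324) = -3551/939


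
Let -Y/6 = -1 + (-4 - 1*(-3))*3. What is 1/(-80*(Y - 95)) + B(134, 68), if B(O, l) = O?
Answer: 761121/5680 ≈ 134.00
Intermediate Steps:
Y = 24 (Y = -6*(-1 + (-4 - 1*(-3))*3) = -6*(-1 + (-4 + 3)*3) = -6*(-1 - 1*3) = -6*(-1 - 3) = -6*(-4) = 24)
1/(-80*(Y - 95)) + B(134, 68) = 1/(-80*(24 - 95)) + 134 = 1/(-80*(-71)) + 134 = 1/5680 + 134 = 761121/5680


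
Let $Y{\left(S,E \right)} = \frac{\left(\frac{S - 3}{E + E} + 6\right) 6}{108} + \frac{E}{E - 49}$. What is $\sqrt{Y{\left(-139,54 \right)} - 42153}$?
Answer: $\frac{i \sqrt{3072147405}}{270} \approx 205.28 i$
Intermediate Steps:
$Y{\left(S,E \right)} = \frac{1}{3} + \frac{E}{-49 + E} + \frac{-3 + S}{36 E}$ ($Y{\left(S,E \right)} = \left(\frac{-3 + S}{2 E} + 6\right) 6 \cdot \frac{1}{108} + \frac{E}{-49 + E} = \left(6 + \frac{-3 + S}{2 E}\right) 6 \cdot \frac{1}{108} + \frac{E}{-49 + E} = \left(36 + \frac{3 \left(-3 + S\right)}{E}\right) \frac{1}{108} + \frac{E}{-49 + E} = \left(\frac{1}{3} + \frac{-3 + S}{36 E}\right) + \frac{E}{-49 + E} = \frac{1}{3} + \frac{E}{-49 + E} + \frac{-3 + S}{36 E}$)
$\sqrt{Y{\left(-139,54 \right)} - 42153} = \sqrt{\frac{147 - 31914 - -6811 + 48 \cdot 54^{2} + 54 \left(-139\right)}{36 \cdot 54 \left(-49 + 54\right)} - 42153} = \sqrt{\frac{1}{36} \cdot \frac{1}{54} \cdot \frac{1}{5} \left(147 - 31914 + 6811 + 48 \cdot 2916 - 7506\right) - 42153} = \sqrt{\frac{1}{36} \cdot \frac{1}{54} \cdot \frac{1}{5} \left(147 - 31914 + 6811 + 139968 - 7506\right) - 42153} = \sqrt{\frac{1}{36} \cdot \frac{1}{54} \cdot \frac{1}{5} \cdot 107506 - 42153} = \sqrt{\frac{53753}{4860} - 42153} = \sqrt{- \frac{204809827}{4860}} = \frac{i \sqrt{3072147405}}{270}$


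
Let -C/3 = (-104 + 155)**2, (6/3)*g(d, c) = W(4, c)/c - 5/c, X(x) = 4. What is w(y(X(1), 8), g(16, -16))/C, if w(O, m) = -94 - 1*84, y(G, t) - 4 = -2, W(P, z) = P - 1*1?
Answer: 178/7803 ≈ 0.022812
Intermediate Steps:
W(P, z) = -1 + P (W(P, z) = P - 1 = -1 + P)
y(G, t) = 2 (y(G, t) = 4 - 2 = 2)
g(d, c) = -1/c (g(d, c) = ((-1 + 4)/c - 5/c)/2 = (3/c - 5/c)/2 = (-2/c)/2 = -1/c)
w(O, m) = -178 (w(O, m) = -94 - 84 = -178)
C = -7803 (C = -3*(-104 + 155)**2 = -3*51**2 = -3*2601 = -7803)
w(y(X(1), 8), g(16, -16))/C = -178/(-7803) = -178*(-1/7803) = 178/7803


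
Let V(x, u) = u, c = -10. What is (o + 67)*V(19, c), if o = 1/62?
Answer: -20775/31 ≈ -670.16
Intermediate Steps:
o = 1/62 ≈ 0.016129
(o + 67)*V(19, c) = (1/62 + 67)*(-10) = (4155/62)*(-10) = -20775/31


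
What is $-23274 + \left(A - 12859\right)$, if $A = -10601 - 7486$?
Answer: $-54220$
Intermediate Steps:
$A = -18087$
$-23274 + \left(A - 12859\right) = -23274 - 30946 = -54220$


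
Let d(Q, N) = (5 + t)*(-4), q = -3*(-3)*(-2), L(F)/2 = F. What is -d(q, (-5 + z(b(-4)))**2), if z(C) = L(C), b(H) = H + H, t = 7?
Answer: 48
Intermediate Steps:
L(F) = 2*F
b(H) = 2*H
z(C) = 2*C
q = -18 (q = 9*(-2) = -18)
d(Q, N) = -48 (d(Q, N) = (5 + 7)*(-4) = 12*(-4) = -48)
-d(q, (-5 + z(b(-4)))**2) = -1*(-48) = 48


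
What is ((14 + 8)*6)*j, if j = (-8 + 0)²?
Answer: 8448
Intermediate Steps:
j = 64 (j = (-8)² = 64)
((14 + 8)*6)*j = ((14 + 8)*6)*64 = (22*6)*64 = 132*64 = 8448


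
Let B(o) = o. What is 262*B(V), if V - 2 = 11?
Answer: 3406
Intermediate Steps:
V = 13 (V = 2 + 11 = 13)
262*B(V) = 262*13 = 3406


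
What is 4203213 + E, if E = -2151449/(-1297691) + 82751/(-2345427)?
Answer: 12793070090463345923/3043639509057 ≈ 4.2032e+6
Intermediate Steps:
E = 4938681345782/3043639509057 (E = -2151449*(-1/1297691) + 82751*(-1/2345427) = 2151449/1297691 - 82751/2345427 = 4938681345782/3043639509057 ≈ 1.6226)
4203213 + E = 4203213 + 4938681345782/3043639509057 = 12793070090463345923/3043639509057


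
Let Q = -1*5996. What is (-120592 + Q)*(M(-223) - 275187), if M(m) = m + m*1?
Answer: 34891830204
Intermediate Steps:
M(m) = 2*m (M(m) = m + m = 2*m)
Q = -5996
(-120592 + Q)*(M(-223) - 275187) = (-120592 - 5996)*(2*(-223) - 275187) = -126588*(-446 - 275187) = -126588*(-275633) = 34891830204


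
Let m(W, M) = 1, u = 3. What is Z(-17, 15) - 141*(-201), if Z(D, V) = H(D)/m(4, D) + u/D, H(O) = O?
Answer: 481505/17 ≈ 28324.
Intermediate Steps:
Z(D, V) = D + 3/D (Z(D, V) = D/1 + 3/D = D*1 + 3/D = D + 3/D)
Z(-17, 15) - 141*(-201) = (-17 + 3/(-17)) - 141*(-201) = (-17 + 3*(-1/17)) + 28341 = (-17 - 3/17) + 28341 = -292/17 + 28341 = 481505/17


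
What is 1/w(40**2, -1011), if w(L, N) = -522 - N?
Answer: 1/489 ≈ 0.0020450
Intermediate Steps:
1/w(40**2, -1011) = 1/(-522 - 1*(-1011)) = 1/(-522 + 1011) = 1/489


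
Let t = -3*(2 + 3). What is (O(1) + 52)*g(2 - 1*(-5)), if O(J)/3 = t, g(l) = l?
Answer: 49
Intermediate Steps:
t = -15 (t = -3*5 = -15)
O(J) = -45 (O(J) = 3*(-15) = -45)
(O(1) + 52)*g(2 - 1*(-5)) = (-45 + 52)*(2 - 1*(-5)) = 7*(2 + 5) = 7*7 = 49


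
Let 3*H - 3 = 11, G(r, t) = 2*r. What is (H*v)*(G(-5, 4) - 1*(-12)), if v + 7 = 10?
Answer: 28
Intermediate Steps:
v = 3 (v = -7 + 10 = 3)
H = 14/3 (H = 1 + (⅓)*11 = 1 + 11/3 = 14/3 ≈ 4.6667)
(H*v)*(G(-5, 4) - 1*(-12)) = ((14/3)*3)*(2*(-5) - 1*(-12)) = 14*(-10 + 12) = 14*2 = 28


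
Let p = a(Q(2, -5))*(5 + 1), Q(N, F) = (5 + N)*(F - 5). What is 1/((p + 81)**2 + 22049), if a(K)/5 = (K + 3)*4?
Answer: 1/63367730 ≈ 1.5781e-8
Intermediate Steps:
Q(N, F) = (-5 + F)*(5 + N) (Q(N, F) = (5 + N)*(-5 + F) = (-5 + F)*(5 + N))
a(K) = 60 + 20*K (a(K) = 5*((K + 3)*4) = 5*((3 + K)*4) = 5*(12 + 4*K) = 60 + 20*K)
p = -8040 (p = (60 + 20*(-25 - 5*2 + 5*(-5) - 5*2))*(5 + 1) = (60 + 20*(-25 - 10 - 25 - 10))*6 = (60 + 20*(-70))*6 = (60 - 1400)*6 = -1340*6 = -8040)
1/((p + 81)**2 + 22049) = 1/((-8040 + 81)**2 + 22049) = 1/((-7959)**2 + 22049) = 1/(63345681 + 22049) = 1/63367730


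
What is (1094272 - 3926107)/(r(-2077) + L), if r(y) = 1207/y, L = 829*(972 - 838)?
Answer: -1176344259/46144883 ≈ -25.492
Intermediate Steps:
L = 111086 (L = 829*134 = 111086)
(1094272 - 3926107)/(r(-2077) + L) = (1094272 - 3926107)/(1207/(-2077) + 111086) = -2831835/(1207*(-1/2077) + 111086) = -2831835/(-1207/2077 + 111086) = -2831835/230724415/2077 = -2831835*2077/230724415 = -1176344259/46144883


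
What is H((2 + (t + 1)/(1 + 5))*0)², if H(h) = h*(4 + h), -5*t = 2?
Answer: 0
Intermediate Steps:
t = -⅖ (t = -⅕*2 = -⅖ ≈ -0.40000)
H((2 + (t + 1)/(1 + 5))*0)² = (((2 + (-⅖ + 1)/(1 + 5))*0)*(4 + (2 + (-⅖ + 1)/(1 + 5))*0))² = (((2 + (⅗)/6)*0)*(4 + (2 + (⅗)/6)*0))² = (((2 + (⅗)*(⅙))*0)*(4 + (2 + (⅗)*(⅙))*0))² = (((2 + ⅒)*0)*(4 + (2 + ⅒)*0))² = (((21/10)*0)*(4 + (21/10)*0))² = (0*(4 + 0))² = (0*4)² = 0² = 0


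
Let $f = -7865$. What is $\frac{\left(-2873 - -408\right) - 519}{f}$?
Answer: $\frac{2984}{7865} \approx 0.3794$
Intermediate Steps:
$\frac{\left(-2873 - -408\right) - 519}{f} = \frac{\left(-2873 - -408\right) - 519}{-7865} = \left(\left(-2873 + 408\right) - 519\right) \left(- \frac{1}{7865}\right) = \left(-2465 - 519\right) \left(- \frac{1}{7865}\right) = \left(-2984\right) \left(- \frac{1}{7865}\right) = \frac{2984}{7865}$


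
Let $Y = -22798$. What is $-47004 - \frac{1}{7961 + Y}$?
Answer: $- \frac{697398347}{14837} \approx -47004.0$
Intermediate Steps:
$-47004 - \frac{1}{7961 + Y} = -47004 - \frac{1}{7961 - 22798} = -47004 - \frac{1}{-14837} = -47004 - - \frac{1}{14837} = -47004 + \frac{1}{14837} = - \frac{697398347}{14837}$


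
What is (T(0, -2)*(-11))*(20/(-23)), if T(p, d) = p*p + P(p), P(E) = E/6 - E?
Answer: 0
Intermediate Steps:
P(E) = -5*E/6 (P(E) = E*(⅙) - E = E/6 - E = -5*E/6)
T(p, d) = p² - 5*p/6 (T(p, d) = p*p - 5*p/6 = p² - 5*p/6)
(T(0, -2)*(-11))*(20/(-23)) = (((⅙)*0*(-5 + 6*0))*(-11))*(20/(-23)) = (((⅙)*0*(-5 + 0))*(-11))*(20*(-1/23)) = (((⅙)*0*(-5))*(-11))*(-20/23) = (0*(-11))*(-20/23) = 0*(-20/23) = 0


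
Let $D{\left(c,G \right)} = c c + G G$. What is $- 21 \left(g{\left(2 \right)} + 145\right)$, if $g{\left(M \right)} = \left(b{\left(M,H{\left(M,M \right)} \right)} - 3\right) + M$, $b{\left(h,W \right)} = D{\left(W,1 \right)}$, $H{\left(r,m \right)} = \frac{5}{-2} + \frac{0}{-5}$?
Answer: $- \frac{12705}{4} \approx -3176.3$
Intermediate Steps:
$D{\left(c,G \right)} = G^{2} + c^{2}$ ($D{\left(c,G \right)} = c^{2} + G^{2} = G^{2} + c^{2}$)
$H{\left(r,m \right)} = - \frac{5}{2}$ ($H{\left(r,m \right)} = 5 \left(- \frac{1}{2}\right) + 0 \left(- \frac{1}{5}\right) = - \frac{5}{2} + 0 = - \frac{5}{2}$)
$b{\left(h,W \right)} = 1 + W^{2}$ ($b{\left(h,W \right)} = 1^{2} + W^{2} = 1 + W^{2}$)
$g{\left(M \right)} = \frac{17}{4} + M$ ($g{\left(M \right)} = \left(\left(1 + \left(- \frac{5}{2}\right)^{2}\right) - 3\right) + M = \left(\left(1 + \frac{25}{4}\right) - 3\right) + M = \left(\frac{29}{4} - 3\right) + M = \frac{17}{4} + M$)
$- 21 \left(g{\left(2 \right)} + 145\right) = - 21 \left(\left(\frac{17}{4} + 2\right) + 145\right) = - 21 \left(\frac{25}{4} + 145\right) = \left(-21\right) \frac{605}{4} = - \frac{12705}{4}$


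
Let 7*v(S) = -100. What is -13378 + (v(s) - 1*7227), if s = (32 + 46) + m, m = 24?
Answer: -144335/7 ≈ -20619.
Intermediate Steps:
s = 102 (s = (32 + 46) + 24 = 78 + 24 = 102)
v(S) = -100/7 (v(S) = (⅐)*(-100) = -100/7)
-13378 + (v(s) - 1*7227) = -13378 + (-100/7 - 1*7227) = -13378 + (-100/7 - 7227) = -13378 - 50689/7 = -144335/7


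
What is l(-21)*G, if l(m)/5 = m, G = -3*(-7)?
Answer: -2205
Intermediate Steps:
G = 21 (G = -1*(-21) = 21)
l(m) = 5*m
l(-21)*G = (5*(-21))*21 = -105*21 = -2205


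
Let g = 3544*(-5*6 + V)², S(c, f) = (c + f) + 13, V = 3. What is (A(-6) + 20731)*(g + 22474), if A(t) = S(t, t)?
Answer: 54028628600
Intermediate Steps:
S(c, f) = 13 + c + f
A(t) = 13 + 2*t (A(t) = 13 + t + t = 13 + 2*t)
g = 2583576 (g = 3544*(-5*6 + 3)² = 3544*(-30 + 3)² = 3544*(-27)² = 3544*729 = 2583576)
(A(-6) + 20731)*(g + 22474) = ((13 + 2*(-6)) + 20731)*(2583576 + 22474) = ((13 - 12) + 20731)*2606050 = (1 + 20731)*2606050 = 20732*2606050 = 54028628600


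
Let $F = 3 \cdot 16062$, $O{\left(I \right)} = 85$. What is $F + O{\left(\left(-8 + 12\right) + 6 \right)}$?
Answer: $48271$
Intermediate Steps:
$F = 48186$
$F + O{\left(\left(-8 + 12\right) + 6 \right)} = 48186 + 85 = 48271$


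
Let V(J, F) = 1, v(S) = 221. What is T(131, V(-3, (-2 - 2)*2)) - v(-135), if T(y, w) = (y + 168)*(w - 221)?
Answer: -66001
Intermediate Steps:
T(y, w) = (-221 + w)*(168 + y) (T(y, w) = (168 + y)*(-221 + w) = (-221 + w)*(168 + y))
T(131, V(-3, (-2 - 2)*2)) - v(-135) = (-37128 - 221*131 + 168*1 + 1*131) - 1*221 = (-37128 - 28951 + 168 + 131) - 221 = -65780 - 221 = -66001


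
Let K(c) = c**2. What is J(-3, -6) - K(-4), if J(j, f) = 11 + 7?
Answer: 2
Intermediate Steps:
J(j, f) = 18
J(-3, -6) - K(-4) = 18 - 1*(-4)**2 = 18 - 1*16 = 18 - 16 = 2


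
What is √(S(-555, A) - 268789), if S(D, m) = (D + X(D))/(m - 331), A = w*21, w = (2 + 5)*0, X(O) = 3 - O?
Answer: I*√29448792622/331 ≈ 518.45*I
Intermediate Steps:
w = 0 (w = 7*0 = 0)
A = 0 (A = 0*21 = 0)
S(D, m) = 3/(-331 + m) (S(D, m) = (D + (3 - D))/(m - 331) = 3/(-331 + m))
√(S(-555, A) - 268789) = √(3/(-331 + 0) - 268789) = √(3/(-331) - 268789) = √(3*(-1/331) - 268789) = √(-3/331 - 268789) = √(-88969162/331) = I*√29448792622/331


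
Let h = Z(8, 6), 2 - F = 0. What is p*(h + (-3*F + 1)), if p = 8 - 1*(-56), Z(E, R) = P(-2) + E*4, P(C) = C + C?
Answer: 1472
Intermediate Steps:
F = 2 (F = 2 - 1*0 = 2 + 0 = 2)
P(C) = 2*C
Z(E, R) = -4 + 4*E (Z(E, R) = 2*(-2) + E*4 = -4 + 4*E)
h = 28 (h = -4 + 4*8 = -4 + 32 = 28)
p = 64 (p = 8 + 56 = 64)
p*(h + (-3*F + 1)) = 64*(28 + (-3*2 + 1)) = 64*(28 + (-6 + 1)) = 64*(28 - 5) = 64*23 = 1472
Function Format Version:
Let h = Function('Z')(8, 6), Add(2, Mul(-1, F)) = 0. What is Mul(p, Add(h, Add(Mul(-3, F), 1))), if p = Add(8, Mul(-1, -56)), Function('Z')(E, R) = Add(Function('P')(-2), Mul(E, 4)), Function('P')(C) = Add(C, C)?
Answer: 1472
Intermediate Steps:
F = 2 (F = Add(2, Mul(-1, 0)) = Add(2, 0) = 2)
Function('P')(C) = Mul(2, C)
Function('Z')(E, R) = Add(-4, Mul(4, E)) (Function('Z')(E, R) = Add(Mul(2, -2), Mul(E, 4)) = Add(-4, Mul(4, E)))
h = 28 (h = Add(-4, Mul(4, 8)) = Add(-4, 32) = 28)
p = 64 (p = Add(8, 56) = 64)
Mul(p, Add(h, Add(Mul(-3, F), 1))) = Mul(64, Add(28, Add(Mul(-3, 2), 1))) = Mul(64, Add(28, Add(-6, 1))) = Mul(64, Add(28, -5)) = Mul(64, 23) = 1472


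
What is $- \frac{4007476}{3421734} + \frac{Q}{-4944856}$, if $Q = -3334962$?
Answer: $- \frac{2101259719837}{4229995475076} \approx -0.49675$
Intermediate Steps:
$- \frac{4007476}{3421734} + \frac{Q}{-4944856} = - \frac{4007476}{3421734} - \frac{3334962}{-4944856} = \left(-4007476\right) \frac{1}{3421734} - - \frac{1667481}{2472428} = - \frac{2003738}{1710867} + \frac{1667481}{2472428} = - \frac{2101259719837}{4229995475076}$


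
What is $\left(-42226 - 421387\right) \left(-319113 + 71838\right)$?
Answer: $114639904575$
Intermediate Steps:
$\left(-42226 - 421387\right) \left(-319113 + 71838\right) = \left(-463613\right) \left(-247275\right) = 114639904575$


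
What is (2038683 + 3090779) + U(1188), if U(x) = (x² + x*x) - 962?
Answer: 7951188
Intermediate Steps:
U(x) = -962 + 2*x² (U(x) = (x² + x²) - 962 = 2*x² - 962 = -962 + 2*x²)
(2038683 + 3090779) + U(1188) = (2038683 + 3090779) + (-962 + 2*1188²) = 5129462 + (-962 + 2*1411344) = 5129462 + (-962 + 2822688) = 5129462 + 2821726 = 7951188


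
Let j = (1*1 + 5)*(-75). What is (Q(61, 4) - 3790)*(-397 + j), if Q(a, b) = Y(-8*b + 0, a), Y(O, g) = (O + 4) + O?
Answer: 3260950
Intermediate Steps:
Y(O, g) = 4 + 2*O (Y(O, g) = (4 + O) + O = 4 + 2*O)
Q(a, b) = 4 - 16*b (Q(a, b) = 4 + 2*(-8*b + 0) = 4 + 2*(-8*b) = 4 - 16*b)
j = -450 (j = (1 + 5)*(-75) = 6*(-75) = -450)
(Q(61, 4) - 3790)*(-397 + j) = ((4 - 16*4) - 3790)*(-397 - 450) = ((4 - 64) - 3790)*(-847) = (-60 - 3790)*(-847) = -3850*(-847) = 3260950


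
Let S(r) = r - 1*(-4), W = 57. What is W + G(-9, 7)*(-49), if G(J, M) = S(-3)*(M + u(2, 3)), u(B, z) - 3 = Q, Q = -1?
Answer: -384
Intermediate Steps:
u(B, z) = 2 (u(B, z) = 3 - 1 = 2)
S(r) = 4 + r (S(r) = r + 4 = 4 + r)
G(J, M) = 2 + M (G(J, M) = (4 - 3)*(M + 2) = 1*(2 + M) = 2 + M)
W + G(-9, 7)*(-49) = 57 + (2 + 7)*(-49) = 57 + 9*(-49) = 57 - 441 = -384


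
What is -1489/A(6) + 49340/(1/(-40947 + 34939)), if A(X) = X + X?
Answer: -3557218129/12 ≈ -2.9643e+8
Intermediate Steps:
A(X) = 2*X
-1489/A(6) + 49340/(1/(-40947 + 34939)) = -1489/(2*6) + 49340/(1/(-40947 + 34939)) = -1489/12 + 49340/(1/(-6008)) = -1489*1/12 + 49340/(-1/6008) = -1489/12 + 49340*(-6008) = -1489/12 - 296434720 = -3557218129/12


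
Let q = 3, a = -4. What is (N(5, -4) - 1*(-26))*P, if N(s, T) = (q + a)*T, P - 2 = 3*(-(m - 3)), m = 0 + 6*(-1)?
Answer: 870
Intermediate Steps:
m = -6 (m = 0 - 6 = -6)
P = 29 (P = 2 + 3*(-(-6 - 3)) = 2 + 3*(-1*(-9)) = 2 + 3*9 = 2 + 27 = 29)
N(s, T) = -T (N(s, T) = (3 - 4)*T = -T)
(N(5, -4) - 1*(-26))*P = (-1*(-4) - 1*(-26))*29 = (4 + 26)*29 = 30*29 = 870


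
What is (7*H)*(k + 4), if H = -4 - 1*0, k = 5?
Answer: -252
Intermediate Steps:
H = -4 (H = -4 + 0 = -4)
(7*H)*(k + 4) = (7*(-4))*(5 + 4) = -28*9 = -252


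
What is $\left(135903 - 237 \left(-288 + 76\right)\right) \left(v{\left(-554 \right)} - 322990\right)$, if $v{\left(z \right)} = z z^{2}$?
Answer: $-31710970548738$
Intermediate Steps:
$v{\left(z \right)} = z^{3}$
$\left(135903 - 237 \left(-288 + 76\right)\right) \left(v{\left(-554 \right)} - 322990\right) = \left(135903 - 237 \left(-288 + 76\right)\right) \left(\left(-554\right)^{3} - 322990\right) = \left(135903 - -50244\right) \left(-170031464 - 322990\right) = \left(135903 + 50244\right) \left(-170354454\right) = 186147 \left(-170354454\right) = -31710970548738$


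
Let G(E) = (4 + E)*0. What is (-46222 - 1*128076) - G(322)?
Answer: -174298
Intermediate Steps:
G(E) = 0
(-46222 - 1*128076) - G(322) = (-46222 - 1*128076) - 1*0 = (-46222 - 128076) + 0 = -174298 + 0 = -174298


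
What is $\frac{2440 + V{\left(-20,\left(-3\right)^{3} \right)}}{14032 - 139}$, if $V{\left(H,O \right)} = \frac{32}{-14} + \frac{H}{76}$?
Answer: $\frac{29471}{167979} \approx 0.17544$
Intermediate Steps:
$V{\left(H,O \right)} = - \frac{16}{7} + \frac{H}{76}$ ($V{\left(H,O \right)} = 32 \left(- \frac{1}{14}\right) + H \frac{1}{76} = - \frac{16}{7} + \frac{H}{76}$)
$\frac{2440 + V{\left(-20,\left(-3\right)^{3} \right)}}{14032 - 139} = \frac{2440 + \left(- \frac{16}{7} + \frac{1}{76} \left(-20\right)\right)}{14032 - 139} = \frac{2440 - \frac{339}{133}}{13893} = \left(2440 - \frac{339}{133}\right) \frac{1}{13893} = \frac{324181}{133} \cdot \frac{1}{13893} = \frac{29471}{167979}$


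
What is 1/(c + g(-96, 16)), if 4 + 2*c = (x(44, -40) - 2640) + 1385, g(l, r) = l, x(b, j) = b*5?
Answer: -2/1231 ≈ -0.0016247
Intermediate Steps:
x(b, j) = 5*b
c = -1039/2 (c = -2 + ((5*44 - 2640) + 1385)/2 = -2 + ((220 - 2640) + 1385)/2 = -2 + (-2420 + 1385)/2 = -2 + (½)*(-1035) = -2 - 1035/2 = -1039/2 ≈ -519.50)
1/(c + g(-96, 16)) = 1/(-1039/2 - 96) = 1/(-1231/2) = -2/1231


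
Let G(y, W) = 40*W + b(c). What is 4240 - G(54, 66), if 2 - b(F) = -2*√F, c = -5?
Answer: 1598 - 2*I*√5 ≈ 1598.0 - 4.4721*I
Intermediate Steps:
b(F) = 2 + 2*√F (b(F) = 2 - (-2)*√F = 2 + 2*√F)
G(y, W) = 2 + 40*W + 2*I*√5 (G(y, W) = 40*W + (2 + 2*√(-5)) = 40*W + (2 + 2*(I*√5)) = 40*W + (2 + 2*I*√5) = 2 + 40*W + 2*I*√5)
4240 - G(54, 66) = 4240 - (2 + 40*66 + 2*I*√5) = 4240 - (2 + 2640 + 2*I*√5) = 4240 - (2642 + 2*I*√5) = 4240 + (-2642 - 2*I*√5) = 1598 - 2*I*√5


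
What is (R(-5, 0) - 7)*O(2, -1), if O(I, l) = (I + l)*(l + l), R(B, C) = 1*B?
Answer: 24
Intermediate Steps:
R(B, C) = B
O(I, l) = 2*l*(I + l) (O(I, l) = (I + l)*(2*l) = 2*l*(I + l))
(R(-5, 0) - 7)*O(2, -1) = (-5 - 7)*(2*(-1)*(2 - 1)) = -24*(-1) = -12*(-2) = 24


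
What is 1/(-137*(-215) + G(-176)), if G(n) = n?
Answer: 1/29279 ≈ 3.4154e-5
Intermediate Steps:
1/(-137*(-215) + G(-176)) = 1/(-137*(-215) - 176) = 1/(29455 - 176) = 1/29279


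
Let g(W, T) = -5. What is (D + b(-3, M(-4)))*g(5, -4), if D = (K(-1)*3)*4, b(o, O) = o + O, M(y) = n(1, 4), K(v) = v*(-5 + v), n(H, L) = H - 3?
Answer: -335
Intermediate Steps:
n(H, L) = -3 + H
M(y) = -2 (M(y) = -3 + 1 = -2)
b(o, O) = O + o
D = 72 (D = (-(-5 - 1)*3)*4 = (-1*(-6)*3)*4 = (6*3)*4 = 18*4 = 72)
(D + b(-3, M(-4)))*g(5, -4) = (72 + (-2 - 3))*(-5) = (72 - 5)*(-5) = 67*(-5) = -335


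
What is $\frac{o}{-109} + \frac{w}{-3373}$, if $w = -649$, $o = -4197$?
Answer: $\frac{14227222}{367657} \approx 38.697$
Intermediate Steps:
$\frac{o}{-109} + \frac{w}{-3373} = - \frac{4197}{-109} - \frac{649}{-3373} = \left(-4197\right) \left(- \frac{1}{109}\right) - - \frac{649}{3373} = \frac{4197}{109} + \frac{649}{3373} = \frac{14227222}{367657}$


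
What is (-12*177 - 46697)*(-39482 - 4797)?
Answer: 2161745059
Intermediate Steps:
(-12*177 - 46697)*(-39482 - 4797) = (-2124 - 46697)*(-44279) = -48821*(-44279) = 2161745059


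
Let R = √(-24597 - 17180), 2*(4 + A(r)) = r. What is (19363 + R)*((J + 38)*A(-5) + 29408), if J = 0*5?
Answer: 564644443 + 29161*I*√41777 ≈ 5.6464e+8 + 5.9603e+6*I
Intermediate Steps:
A(r) = -4 + r/2
J = 0
R = I*√41777 (R = √(-41777) = I*√41777 ≈ 204.39*I)
(19363 + R)*((J + 38)*A(-5) + 29408) = (19363 + I*√41777)*((0 + 38)*(-4 + (½)*(-5)) + 29408) = (19363 + I*√41777)*(38*(-4 - 5/2) + 29408) = (19363 + I*√41777)*(38*(-13/2) + 29408) = (19363 + I*√41777)*(-247 + 29408) = (19363 + I*√41777)*29161 = 564644443 + 29161*I*√41777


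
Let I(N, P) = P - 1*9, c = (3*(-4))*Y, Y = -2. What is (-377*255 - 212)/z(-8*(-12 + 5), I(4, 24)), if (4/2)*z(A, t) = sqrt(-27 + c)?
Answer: 192694*I*sqrt(3)/3 ≈ 1.1125e+5*I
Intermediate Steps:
c = 24 (c = (3*(-4))*(-2) = -12*(-2) = 24)
I(N, P) = -9 + P (I(N, P) = P - 9 = -9 + P)
z(A, t) = I*sqrt(3)/2 (z(A, t) = sqrt(-27 + 24)/2 = sqrt(-3)/2 = (I*sqrt(3))/2 = I*sqrt(3)/2)
(-377*255 - 212)/z(-8*(-12 + 5), I(4, 24)) = (-377*255 - 212)/((I*sqrt(3)/2)) = (-96135 - 212)*(-2*I*sqrt(3)/3) = -(-192694)*I*sqrt(3)/3 = 192694*I*sqrt(3)/3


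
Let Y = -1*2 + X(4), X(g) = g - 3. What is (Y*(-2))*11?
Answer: 22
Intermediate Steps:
X(g) = -3 + g
Y = -1 (Y = -1*2 + (-3 + 4) = -2 + 1 = -1)
(Y*(-2))*11 = -1*(-2)*11 = 2*11 = 22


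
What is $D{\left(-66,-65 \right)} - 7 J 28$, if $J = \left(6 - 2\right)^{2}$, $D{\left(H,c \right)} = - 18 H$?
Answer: $-1948$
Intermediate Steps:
$J = 16$ ($J = 4^{2} = 16$)
$D{\left(-66,-65 \right)} - 7 J 28 = \left(-18\right) \left(-66\right) - 7 \cdot 16 \cdot 28 = 1188 - 112 \cdot 28 = 1188 - 3136 = -1948$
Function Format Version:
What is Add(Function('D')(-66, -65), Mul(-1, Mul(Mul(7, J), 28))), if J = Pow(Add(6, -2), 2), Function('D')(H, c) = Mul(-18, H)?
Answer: -1948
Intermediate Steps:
J = 16 (J = Pow(4, 2) = 16)
Add(Function('D')(-66, -65), Mul(-1, Mul(Mul(7, J), 28))) = Add(Mul(-18, -66), Mul(-1, Mul(Mul(7, 16), 28))) = Add(1188, Mul(-1, Mul(112, 28))) = Add(1188, Mul(-1, 3136)) = Add(1188, -3136) = -1948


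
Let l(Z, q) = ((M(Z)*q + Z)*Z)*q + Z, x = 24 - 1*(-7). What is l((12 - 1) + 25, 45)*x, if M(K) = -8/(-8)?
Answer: 4068936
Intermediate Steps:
M(K) = 1 (M(K) = -8*(-1/8) = 1)
x = 31 (x = 24 + 7 = 31)
l(Z, q) = Z + Z*q*(Z + q) (l(Z, q) = ((1*q + Z)*Z)*q + Z = ((q + Z)*Z)*q + Z = ((Z + q)*Z)*q + Z = (Z*(Z + q))*q + Z = Z*q*(Z + q) + Z = Z + Z*q*(Z + q))
l((12 - 1) + 25, 45)*x = (((12 - 1) + 25)*(1 + 45**2 + ((12 - 1) + 25)*45))*31 = ((11 + 25)*(1 + 2025 + (11 + 25)*45))*31 = (36*(1 + 2025 + 36*45))*31 = (36*(1 + 2025 + 1620))*31 = (36*3646)*31 = 131256*31 = 4068936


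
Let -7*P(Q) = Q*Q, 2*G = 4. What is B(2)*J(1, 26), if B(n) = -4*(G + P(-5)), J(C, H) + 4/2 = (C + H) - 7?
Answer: 792/7 ≈ 113.14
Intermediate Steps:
G = 2 (G = (½)*4 = 2)
P(Q) = -Q²/7 (P(Q) = -Q*Q/7 = -Q²/7)
J(C, H) = -9 + C + H (J(C, H) = -2 + ((C + H) - 7) = -2 + (-7 + C + H) = -9 + C + H)
B(n) = 44/7 (B(n) = -4*(2 - ⅐*(-5)²) = -4*(2 - ⅐*25) = -4*(2 - 25/7) = -4*(-11/7) = 44/7)
B(2)*J(1, 26) = 44*(-9 + 1 + 26)/7 = (44/7)*18 = 792/7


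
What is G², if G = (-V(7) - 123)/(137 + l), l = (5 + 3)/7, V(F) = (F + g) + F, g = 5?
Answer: 988036/935089 ≈ 1.0566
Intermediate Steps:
V(F) = 5 + 2*F (V(F) = (F + 5) + F = (5 + F) + F = 5 + 2*F)
l = 8/7 (l = (⅐)*8 = 8/7 ≈ 1.1429)
G = -994/967 (G = (-(5 + 2*7) - 123)/(137 + 8/7) = (-(5 + 14) - 123)/(967/7) = (-1*19 - 123)*(7/967) = (-19 - 123)*(7/967) = -142*7/967 = -994/967 ≈ -1.0279)
G² = (-994/967)² = 988036/935089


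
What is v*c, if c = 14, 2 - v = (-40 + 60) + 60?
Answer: -1092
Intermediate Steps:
v = -78 (v = 2 - ((-40 + 60) + 60) = 2 - (20 + 60) = 2 - 1*80 = 2 - 80 = -78)
v*c = -78*14 = -1092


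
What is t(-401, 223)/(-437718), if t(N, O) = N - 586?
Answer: 329/145906 ≈ 0.0022549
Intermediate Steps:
t(N, O) = -586 + N
t(-401, 223)/(-437718) = (-586 - 401)/(-437718) = -987*(-1/437718) = 329/145906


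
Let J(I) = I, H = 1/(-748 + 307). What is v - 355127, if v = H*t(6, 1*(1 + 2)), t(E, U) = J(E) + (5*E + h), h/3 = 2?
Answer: -7457669/21 ≈ -3.5513e+5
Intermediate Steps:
H = -1/441 (H = 1/(-441) = -1/441 ≈ -0.0022676)
h = 6 (h = 3*2 = 6)
t(E, U) = 6 + 6*E (t(E, U) = E + (5*E + 6) = E + (6 + 5*E) = 6 + 6*E)
v = -2/21 (v = -(6 + 6*6)/441 = -(6 + 36)/441 = -1/441*42 = -2/21 ≈ -0.095238)
v - 355127 = -2/21 - 355127 = -7457669/21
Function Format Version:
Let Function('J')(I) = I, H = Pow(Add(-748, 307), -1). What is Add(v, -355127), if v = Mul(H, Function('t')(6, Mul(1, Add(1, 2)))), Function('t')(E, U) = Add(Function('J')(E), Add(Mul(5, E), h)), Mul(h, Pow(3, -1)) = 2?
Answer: Rational(-7457669, 21) ≈ -3.5513e+5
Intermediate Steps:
H = Rational(-1, 441) (H = Pow(-441, -1) = Rational(-1, 441) ≈ -0.0022676)
h = 6 (h = Mul(3, 2) = 6)
Function('t')(E, U) = Add(6, Mul(6, E)) (Function('t')(E, U) = Add(E, Add(Mul(5, E), 6)) = Add(E, Add(6, Mul(5, E))) = Add(6, Mul(6, E)))
v = Rational(-2, 21) (v = Mul(Rational(-1, 441), Add(6, Mul(6, 6))) = Mul(Rational(-1, 441), Add(6, 36)) = Mul(Rational(-1, 441), 42) = Rational(-2, 21) ≈ -0.095238)
Add(v, -355127) = Add(Rational(-2, 21), -355127) = Rational(-7457669, 21)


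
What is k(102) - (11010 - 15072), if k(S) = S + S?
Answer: 4266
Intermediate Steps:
k(S) = 2*S
k(102) - (11010 - 15072) = 2*102 - (11010 - 15072) = 204 - 1*(-4062) = 204 + 4062 = 4266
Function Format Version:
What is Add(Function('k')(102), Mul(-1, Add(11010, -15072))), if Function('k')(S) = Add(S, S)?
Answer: 4266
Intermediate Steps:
Function('k')(S) = Mul(2, S)
Add(Function('k')(102), Mul(-1, Add(11010, -15072))) = Add(Mul(2, 102), Mul(-1, Add(11010, -15072))) = Add(204, Mul(-1, -4062)) = Add(204, 4062) = 4266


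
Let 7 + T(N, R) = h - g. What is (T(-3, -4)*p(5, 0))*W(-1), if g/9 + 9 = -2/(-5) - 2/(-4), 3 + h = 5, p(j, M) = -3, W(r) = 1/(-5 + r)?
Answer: 679/20 ≈ 33.950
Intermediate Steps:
h = 2 (h = -3 + 5 = 2)
g = -729/10 (g = -81 + 9*(-2/(-5) - 2/(-4)) = -81 + 9*(-2*(-⅕) - 2*(-¼)) = -81 + 9*(⅖ + ½) = -81 + 9*(9/10) = -81 + 81/10 = -729/10 ≈ -72.900)
T(N, R) = 679/10 (T(N, R) = -7 + (2 - 1*(-729/10)) = -7 + (2 + 729/10) = -7 + 749/10 = 679/10)
(T(-3, -4)*p(5, 0))*W(-1) = ((679/10)*(-3))/(-5 - 1) = -2037/10/(-6) = -2037/10*(-⅙) = 679/20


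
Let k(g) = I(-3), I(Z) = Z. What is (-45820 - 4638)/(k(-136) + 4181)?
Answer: -25229/2089 ≈ -12.077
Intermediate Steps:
k(g) = -3
(-45820 - 4638)/(k(-136) + 4181) = (-45820 - 4638)/(-3 + 4181) = -50458/4178 = -50458*1/4178 = -25229/2089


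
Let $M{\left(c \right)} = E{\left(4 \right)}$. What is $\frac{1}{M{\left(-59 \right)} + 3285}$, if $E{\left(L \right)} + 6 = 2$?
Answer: $\frac{1}{3281} \approx 0.00030479$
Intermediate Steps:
$E{\left(L \right)} = -4$ ($E{\left(L \right)} = -6 + 2 = -4$)
$M{\left(c \right)} = -4$
$\frac{1}{M{\left(-59 \right)} + 3285} = \frac{1}{-4 + 3285} = \frac{1}{3281}$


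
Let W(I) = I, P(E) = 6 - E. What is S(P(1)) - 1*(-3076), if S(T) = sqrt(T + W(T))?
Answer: 3076 + sqrt(10) ≈ 3079.2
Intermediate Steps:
S(T) = sqrt(2)*sqrt(T) (S(T) = sqrt(T + T) = sqrt(2*T) = sqrt(2)*sqrt(T))
S(P(1)) - 1*(-3076) = sqrt(2)*sqrt(6 - 1*1) - 1*(-3076) = sqrt(2)*sqrt(6 - 1) + 3076 = sqrt(2)*sqrt(5) + 3076 = sqrt(10) + 3076 = 3076 + sqrt(10)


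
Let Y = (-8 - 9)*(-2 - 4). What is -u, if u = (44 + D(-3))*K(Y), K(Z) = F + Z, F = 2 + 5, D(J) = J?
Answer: -4469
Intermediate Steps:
Y = 102 (Y = -17*(-6) = 102)
F = 7
K(Z) = 7 + Z
u = 4469 (u = (44 - 3)*(7 + 102) = 41*109 = 4469)
-u = -1*4469 = -4469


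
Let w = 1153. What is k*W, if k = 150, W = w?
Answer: 172950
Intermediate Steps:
W = 1153
k*W = 150*1153 = 172950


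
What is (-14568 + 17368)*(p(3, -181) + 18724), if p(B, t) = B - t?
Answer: 52942400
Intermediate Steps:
(-14568 + 17368)*(p(3, -181) + 18724) = (-14568 + 17368)*((3 - 1*(-181)) + 18724) = 2800*((3 + 181) + 18724) = 2800*(184 + 18724) = 2800*18908 = 52942400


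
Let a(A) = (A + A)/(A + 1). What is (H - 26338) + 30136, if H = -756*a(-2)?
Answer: 774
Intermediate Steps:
a(A) = 2*A/(1 + A) (a(A) = (2*A)/(1 + A) = 2*A/(1 + A))
H = -3024 (H = -1512*(-2)/(1 - 2) = -1512*(-2)/(-1) = -1512*(-2)*(-1) = -756*4 = -3024)
(H - 26338) + 30136 = (-3024 - 26338) + 30136 = -29362 + 30136 = 774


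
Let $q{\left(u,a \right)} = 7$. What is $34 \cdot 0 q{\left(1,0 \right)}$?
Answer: $0$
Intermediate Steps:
$34 \cdot 0 q{\left(1,0 \right)} = 34 \cdot 0 \cdot 7 = 0 \cdot 7 = 0$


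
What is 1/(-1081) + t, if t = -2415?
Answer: -2610616/1081 ≈ -2415.0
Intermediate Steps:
1/(-1081) + t = 1/(-1081) - 2415 = -1/1081 - 2415 = -2610616/1081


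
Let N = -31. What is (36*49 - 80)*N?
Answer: -52204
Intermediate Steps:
(36*49 - 80)*N = (36*49 - 80)*(-31) = (1764 - 80)*(-31) = 1684*(-31) = -52204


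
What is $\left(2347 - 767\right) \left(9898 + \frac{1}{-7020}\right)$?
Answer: $\frac{5489232761}{351} \approx 1.5639 \cdot 10^{7}$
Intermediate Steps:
$\left(2347 - 767\right) \left(9898 + \frac{1}{-7020}\right) = 1580 \left(9898 - \frac{1}{7020}\right) = 1580 \cdot \frac{69483959}{7020} = \frac{5489232761}{351}$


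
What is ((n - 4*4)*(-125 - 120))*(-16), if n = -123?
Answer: -544880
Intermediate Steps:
((n - 4*4)*(-125 - 120))*(-16) = ((-123 - 4*4)*(-125 - 120))*(-16) = ((-123 - 16)*(-245))*(-16) = -139*(-245)*(-16) = 34055*(-16) = -544880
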